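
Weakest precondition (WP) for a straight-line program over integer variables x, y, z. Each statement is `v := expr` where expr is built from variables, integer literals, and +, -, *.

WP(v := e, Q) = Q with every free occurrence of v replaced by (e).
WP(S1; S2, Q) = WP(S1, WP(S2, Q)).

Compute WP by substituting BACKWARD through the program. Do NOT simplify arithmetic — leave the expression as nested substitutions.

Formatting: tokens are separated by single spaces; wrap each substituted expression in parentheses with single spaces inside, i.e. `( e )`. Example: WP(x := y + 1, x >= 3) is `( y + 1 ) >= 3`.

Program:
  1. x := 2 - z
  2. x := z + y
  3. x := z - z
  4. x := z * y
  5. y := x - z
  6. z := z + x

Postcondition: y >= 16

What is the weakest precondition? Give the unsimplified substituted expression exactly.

post: y >= 16
stmt 6: z := z + x  -- replace 0 occurrence(s) of z with (z + x)
  => y >= 16
stmt 5: y := x - z  -- replace 1 occurrence(s) of y with (x - z)
  => ( x - z ) >= 16
stmt 4: x := z * y  -- replace 1 occurrence(s) of x with (z * y)
  => ( ( z * y ) - z ) >= 16
stmt 3: x := z - z  -- replace 0 occurrence(s) of x with (z - z)
  => ( ( z * y ) - z ) >= 16
stmt 2: x := z + y  -- replace 0 occurrence(s) of x with (z + y)
  => ( ( z * y ) - z ) >= 16
stmt 1: x := 2 - z  -- replace 0 occurrence(s) of x with (2 - z)
  => ( ( z * y ) - z ) >= 16

Answer: ( ( z * y ) - z ) >= 16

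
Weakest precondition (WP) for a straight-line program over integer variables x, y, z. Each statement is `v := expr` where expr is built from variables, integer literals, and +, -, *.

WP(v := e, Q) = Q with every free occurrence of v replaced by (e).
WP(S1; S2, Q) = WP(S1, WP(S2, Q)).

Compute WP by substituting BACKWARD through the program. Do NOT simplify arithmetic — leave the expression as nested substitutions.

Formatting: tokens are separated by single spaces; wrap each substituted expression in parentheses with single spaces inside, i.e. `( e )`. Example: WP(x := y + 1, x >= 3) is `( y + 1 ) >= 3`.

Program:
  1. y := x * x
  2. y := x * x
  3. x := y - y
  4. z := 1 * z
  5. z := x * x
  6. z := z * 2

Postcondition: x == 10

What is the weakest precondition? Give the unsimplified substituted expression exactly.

Answer: ( ( x * x ) - ( x * x ) ) == 10

Derivation:
post: x == 10
stmt 6: z := z * 2  -- replace 0 occurrence(s) of z with (z * 2)
  => x == 10
stmt 5: z := x * x  -- replace 0 occurrence(s) of z with (x * x)
  => x == 10
stmt 4: z := 1 * z  -- replace 0 occurrence(s) of z with (1 * z)
  => x == 10
stmt 3: x := y - y  -- replace 1 occurrence(s) of x with (y - y)
  => ( y - y ) == 10
stmt 2: y := x * x  -- replace 2 occurrence(s) of y with (x * x)
  => ( ( x * x ) - ( x * x ) ) == 10
stmt 1: y := x * x  -- replace 0 occurrence(s) of y with (x * x)
  => ( ( x * x ) - ( x * x ) ) == 10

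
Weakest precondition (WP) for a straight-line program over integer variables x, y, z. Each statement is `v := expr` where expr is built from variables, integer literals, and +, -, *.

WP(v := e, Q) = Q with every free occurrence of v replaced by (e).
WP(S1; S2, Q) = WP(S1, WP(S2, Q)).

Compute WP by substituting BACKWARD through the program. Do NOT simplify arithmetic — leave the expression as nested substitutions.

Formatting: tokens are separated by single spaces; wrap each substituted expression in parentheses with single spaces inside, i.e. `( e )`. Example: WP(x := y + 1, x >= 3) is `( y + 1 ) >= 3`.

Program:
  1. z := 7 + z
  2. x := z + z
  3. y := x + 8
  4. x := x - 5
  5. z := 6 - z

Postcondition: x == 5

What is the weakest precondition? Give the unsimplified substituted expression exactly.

Answer: ( ( ( 7 + z ) + ( 7 + z ) ) - 5 ) == 5

Derivation:
post: x == 5
stmt 5: z := 6 - z  -- replace 0 occurrence(s) of z with (6 - z)
  => x == 5
stmt 4: x := x - 5  -- replace 1 occurrence(s) of x with (x - 5)
  => ( x - 5 ) == 5
stmt 3: y := x + 8  -- replace 0 occurrence(s) of y with (x + 8)
  => ( x - 5 ) == 5
stmt 2: x := z + z  -- replace 1 occurrence(s) of x with (z + z)
  => ( ( z + z ) - 5 ) == 5
stmt 1: z := 7 + z  -- replace 2 occurrence(s) of z with (7 + z)
  => ( ( ( 7 + z ) + ( 7 + z ) ) - 5 ) == 5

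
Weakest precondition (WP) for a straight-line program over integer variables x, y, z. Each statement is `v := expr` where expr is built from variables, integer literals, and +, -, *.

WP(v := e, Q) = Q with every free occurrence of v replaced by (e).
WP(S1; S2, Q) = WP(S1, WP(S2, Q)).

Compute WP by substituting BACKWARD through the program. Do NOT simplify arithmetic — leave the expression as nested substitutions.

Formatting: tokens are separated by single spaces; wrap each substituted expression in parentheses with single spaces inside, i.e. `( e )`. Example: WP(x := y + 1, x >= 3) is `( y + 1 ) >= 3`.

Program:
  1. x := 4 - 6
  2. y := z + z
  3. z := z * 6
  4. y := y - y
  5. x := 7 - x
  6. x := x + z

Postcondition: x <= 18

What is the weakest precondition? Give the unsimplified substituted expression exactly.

Answer: ( ( 7 - ( 4 - 6 ) ) + ( z * 6 ) ) <= 18

Derivation:
post: x <= 18
stmt 6: x := x + z  -- replace 1 occurrence(s) of x with (x + z)
  => ( x + z ) <= 18
stmt 5: x := 7 - x  -- replace 1 occurrence(s) of x with (7 - x)
  => ( ( 7 - x ) + z ) <= 18
stmt 4: y := y - y  -- replace 0 occurrence(s) of y with (y - y)
  => ( ( 7 - x ) + z ) <= 18
stmt 3: z := z * 6  -- replace 1 occurrence(s) of z with (z * 6)
  => ( ( 7 - x ) + ( z * 6 ) ) <= 18
stmt 2: y := z + z  -- replace 0 occurrence(s) of y with (z + z)
  => ( ( 7 - x ) + ( z * 6 ) ) <= 18
stmt 1: x := 4 - 6  -- replace 1 occurrence(s) of x with (4 - 6)
  => ( ( 7 - ( 4 - 6 ) ) + ( z * 6 ) ) <= 18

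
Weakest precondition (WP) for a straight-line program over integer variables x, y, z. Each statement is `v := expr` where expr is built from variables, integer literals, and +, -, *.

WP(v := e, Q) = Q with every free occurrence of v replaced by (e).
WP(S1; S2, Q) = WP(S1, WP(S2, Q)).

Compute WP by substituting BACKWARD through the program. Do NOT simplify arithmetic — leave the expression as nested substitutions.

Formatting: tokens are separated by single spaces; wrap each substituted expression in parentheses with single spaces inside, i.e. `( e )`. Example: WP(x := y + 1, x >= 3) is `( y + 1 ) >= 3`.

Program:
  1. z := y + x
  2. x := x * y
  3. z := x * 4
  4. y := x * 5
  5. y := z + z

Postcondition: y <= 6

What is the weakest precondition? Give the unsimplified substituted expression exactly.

Answer: ( ( ( x * y ) * 4 ) + ( ( x * y ) * 4 ) ) <= 6

Derivation:
post: y <= 6
stmt 5: y := z + z  -- replace 1 occurrence(s) of y with (z + z)
  => ( z + z ) <= 6
stmt 4: y := x * 5  -- replace 0 occurrence(s) of y with (x * 5)
  => ( z + z ) <= 6
stmt 3: z := x * 4  -- replace 2 occurrence(s) of z with (x * 4)
  => ( ( x * 4 ) + ( x * 4 ) ) <= 6
stmt 2: x := x * y  -- replace 2 occurrence(s) of x with (x * y)
  => ( ( ( x * y ) * 4 ) + ( ( x * y ) * 4 ) ) <= 6
stmt 1: z := y + x  -- replace 0 occurrence(s) of z with (y + x)
  => ( ( ( x * y ) * 4 ) + ( ( x * y ) * 4 ) ) <= 6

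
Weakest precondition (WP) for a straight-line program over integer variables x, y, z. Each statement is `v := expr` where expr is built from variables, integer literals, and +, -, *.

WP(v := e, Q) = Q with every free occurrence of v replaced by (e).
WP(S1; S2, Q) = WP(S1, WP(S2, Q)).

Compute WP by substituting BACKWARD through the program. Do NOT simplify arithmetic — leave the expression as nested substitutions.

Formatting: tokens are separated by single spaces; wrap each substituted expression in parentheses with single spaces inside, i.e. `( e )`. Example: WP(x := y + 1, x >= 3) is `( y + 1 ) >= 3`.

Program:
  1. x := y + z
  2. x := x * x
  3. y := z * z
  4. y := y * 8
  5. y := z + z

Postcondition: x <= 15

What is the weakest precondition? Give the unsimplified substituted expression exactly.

Answer: ( ( y + z ) * ( y + z ) ) <= 15

Derivation:
post: x <= 15
stmt 5: y := z + z  -- replace 0 occurrence(s) of y with (z + z)
  => x <= 15
stmt 4: y := y * 8  -- replace 0 occurrence(s) of y with (y * 8)
  => x <= 15
stmt 3: y := z * z  -- replace 0 occurrence(s) of y with (z * z)
  => x <= 15
stmt 2: x := x * x  -- replace 1 occurrence(s) of x with (x * x)
  => ( x * x ) <= 15
stmt 1: x := y + z  -- replace 2 occurrence(s) of x with (y + z)
  => ( ( y + z ) * ( y + z ) ) <= 15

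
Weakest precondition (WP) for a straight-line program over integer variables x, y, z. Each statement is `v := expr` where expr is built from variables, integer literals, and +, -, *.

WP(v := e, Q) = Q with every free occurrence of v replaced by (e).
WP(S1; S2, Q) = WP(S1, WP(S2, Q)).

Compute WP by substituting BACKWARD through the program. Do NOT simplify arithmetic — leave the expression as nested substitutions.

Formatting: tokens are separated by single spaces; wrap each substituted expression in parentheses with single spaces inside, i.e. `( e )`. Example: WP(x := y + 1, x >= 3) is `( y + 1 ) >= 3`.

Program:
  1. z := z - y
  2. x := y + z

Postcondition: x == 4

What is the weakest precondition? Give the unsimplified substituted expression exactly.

Answer: ( y + ( z - y ) ) == 4

Derivation:
post: x == 4
stmt 2: x := y + z  -- replace 1 occurrence(s) of x with (y + z)
  => ( y + z ) == 4
stmt 1: z := z - y  -- replace 1 occurrence(s) of z with (z - y)
  => ( y + ( z - y ) ) == 4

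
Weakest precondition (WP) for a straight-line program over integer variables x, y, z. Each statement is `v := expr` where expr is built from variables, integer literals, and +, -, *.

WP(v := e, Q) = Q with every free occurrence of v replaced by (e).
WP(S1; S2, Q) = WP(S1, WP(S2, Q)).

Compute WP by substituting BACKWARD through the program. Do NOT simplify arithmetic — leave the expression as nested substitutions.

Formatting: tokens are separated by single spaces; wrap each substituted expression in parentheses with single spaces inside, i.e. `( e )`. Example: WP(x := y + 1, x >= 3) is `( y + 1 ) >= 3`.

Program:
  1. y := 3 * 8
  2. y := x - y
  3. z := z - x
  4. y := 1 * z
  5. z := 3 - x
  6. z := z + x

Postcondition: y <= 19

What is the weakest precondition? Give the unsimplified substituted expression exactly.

post: y <= 19
stmt 6: z := z + x  -- replace 0 occurrence(s) of z with (z + x)
  => y <= 19
stmt 5: z := 3 - x  -- replace 0 occurrence(s) of z with (3 - x)
  => y <= 19
stmt 4: y := 1 * z  -- replace 1 occurrence(s) of y with (1 * z)
  => ( 1 * z ) <= 19
stmt 3: z := z - x  -- replace 1 occurrence(s) of z with (z - x)
  => ( 1 * ( z - x ) ) <= 19
stmt 2: y := x - y  -- replace 0 occurrence(s) of y with (x - y)
  => ( 1 * ( z - x ) ) <= 19
stmt 1: y := 3 * 8  -- replace 0 occurrence(s) of y with (3 * 8)
  => ( 1 * ( z - x ) ) <= 19

Answer: ( 1 * ( z - x ) ) <= 19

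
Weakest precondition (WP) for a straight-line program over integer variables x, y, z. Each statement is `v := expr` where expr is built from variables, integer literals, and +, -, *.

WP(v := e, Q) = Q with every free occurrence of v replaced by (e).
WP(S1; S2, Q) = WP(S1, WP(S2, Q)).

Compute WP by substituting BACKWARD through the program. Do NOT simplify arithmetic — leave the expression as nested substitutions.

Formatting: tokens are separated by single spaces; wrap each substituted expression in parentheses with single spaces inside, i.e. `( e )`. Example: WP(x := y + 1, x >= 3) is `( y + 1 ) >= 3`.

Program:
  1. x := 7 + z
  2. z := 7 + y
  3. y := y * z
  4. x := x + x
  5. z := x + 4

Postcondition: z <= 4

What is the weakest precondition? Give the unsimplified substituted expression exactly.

post: z <= 4
stmt 5: z := x + 4  -- replace 1 occurrence(s) of z with (x + 4)
  => ( x + 4 ) <= 4
stmt 4: x := x + x  -- replace 1 occurrence(s) of x with (x + x)
  => ( ( x + x ) + 4 ) <= 4
stmt 3: y := y * z  -- replace 0 occurrence(s) of y with (y * z)
  => ( ( x + x ) + 4 ) <= 4
stmt 2: z := 7 + y  -- replace 0 occurrence(s) of z with (7 + y)
  => ( ( x + x ) + 4 ) <= 4
stmt 1: x := 7 + z  -- replace 2 occurrence(s) of x with (7 + z)
  => ( ( ( 7 + z ) + ( 7 + z ) ) + 4 ) <= 4

Answer: ( ( ( 7 + z ) + ( 7 + z ) ) + 4 ) <= 4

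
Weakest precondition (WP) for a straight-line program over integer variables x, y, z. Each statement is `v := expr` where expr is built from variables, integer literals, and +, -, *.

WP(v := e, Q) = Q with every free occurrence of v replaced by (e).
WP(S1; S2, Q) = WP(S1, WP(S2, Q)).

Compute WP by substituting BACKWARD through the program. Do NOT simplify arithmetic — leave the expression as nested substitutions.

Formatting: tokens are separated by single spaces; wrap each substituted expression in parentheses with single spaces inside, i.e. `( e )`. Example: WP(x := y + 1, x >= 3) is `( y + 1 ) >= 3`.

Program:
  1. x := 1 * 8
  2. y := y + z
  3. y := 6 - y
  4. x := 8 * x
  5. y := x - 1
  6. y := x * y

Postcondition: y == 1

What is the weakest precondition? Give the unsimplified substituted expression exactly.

Answer: ( ( 8 * ( 1 * 8 ) ) * ( ( 8 * ( 1 * 8 ) ) - 1 ) ) == 1

Derivation:
post: y == 1
stmt 6: y := x * y  -- replace 1 occurrence(s) of y with (x * y)
  => ( x * y ) == 1
stmt 5: y := x - 1  -- replace 1 occurrence(s) of y with (x - 1)
  => ( x * ( x - 1 ) ) == 1
stmt 4: x := 8 * x  -- replace 2 occurrence(s) of x with (8 * x)
  => ( ( 8 * x ) * ( ( 8 * x ) - 1 ) ) == 1
stmt 3: y := 6 - y  -- replace 0 occurrence(s) of y with (6 - y)
  => ( ( 8 * x ) * ( ( 8 * x ) - 1 ) ) == 1
stmt 2: y := y + z  -- replace 0 occurrence(s) of y with (y + z)
  => ( ( 8 * x ) * ( ( 8 * x ) - 1 ) ) == 1
stmt 1: x := 1 * 8  -- replace 2 occurrence(s) of x with (1 * 8)
  => ( ( 8 * ( 1 * 8 ) ) * ( ( 8 * ( 1 * 8 ) ) - 1 ) ) == 1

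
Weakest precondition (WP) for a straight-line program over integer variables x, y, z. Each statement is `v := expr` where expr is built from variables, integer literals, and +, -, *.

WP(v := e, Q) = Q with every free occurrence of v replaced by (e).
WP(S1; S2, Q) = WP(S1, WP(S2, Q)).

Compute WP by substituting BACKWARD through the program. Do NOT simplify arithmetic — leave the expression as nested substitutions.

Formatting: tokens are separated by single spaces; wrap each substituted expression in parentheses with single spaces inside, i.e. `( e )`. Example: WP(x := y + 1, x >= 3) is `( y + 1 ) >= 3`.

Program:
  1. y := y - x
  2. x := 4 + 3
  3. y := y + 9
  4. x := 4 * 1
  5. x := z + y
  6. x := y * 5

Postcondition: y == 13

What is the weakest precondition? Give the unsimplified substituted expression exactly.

post: y == 13
stmt 6: x := y * 5  -- replace 0 occurrence(s) of x with (y * 5)
  => y == 13
stmt 5: x := z + y  -- replace 0 occurrence(s) of x with (z + y)
  => y == 13
stmt 4: x := 4 * 1  -- replace 0 occurrence(s) of x with (4 * 1)
  => y == 13
stmt 3: y := y + 9  -- replace 1 occurrence(s) of y with (y + 9)
  => ( y + 9 ) == 13
stmt 2: x := 4 + 3  -- replace 0 occurrence(s) of x with (4 + 3)
  => ( y + 9 ) == 13
stmt 1: y := y - x  -- replace 1 occurrence(s) of y with (y - x)
  => ( ( y - x ) + 9 ) == 13

Answer: ( ( y - x ) + 9 ) == 13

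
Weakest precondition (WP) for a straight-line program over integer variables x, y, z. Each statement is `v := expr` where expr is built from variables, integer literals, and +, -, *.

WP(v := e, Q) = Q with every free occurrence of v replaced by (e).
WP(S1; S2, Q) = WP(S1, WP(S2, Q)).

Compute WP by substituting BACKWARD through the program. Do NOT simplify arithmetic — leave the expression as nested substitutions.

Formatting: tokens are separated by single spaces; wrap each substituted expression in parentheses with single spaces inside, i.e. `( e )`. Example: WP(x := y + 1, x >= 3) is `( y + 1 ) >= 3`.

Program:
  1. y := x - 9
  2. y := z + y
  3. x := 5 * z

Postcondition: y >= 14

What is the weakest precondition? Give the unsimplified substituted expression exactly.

Answer: ( z + ( x - 9 ) ) >= 14

Derivation:
post: y >= 14
stmt 3: x := 5 * z  -- replace 0 occurrence(s) of x with (5 * z)
  => y >= 14
stmt 2: y := z + y  -- replace 1 occurrence(s) of y with (z + y)
  => ( z + y ) >= 14
stmt 1: y := x - 9  -- replace 1 occurrence(s) of y with (x - 9)
  => ( z + ( x - 9 ) ) >= 14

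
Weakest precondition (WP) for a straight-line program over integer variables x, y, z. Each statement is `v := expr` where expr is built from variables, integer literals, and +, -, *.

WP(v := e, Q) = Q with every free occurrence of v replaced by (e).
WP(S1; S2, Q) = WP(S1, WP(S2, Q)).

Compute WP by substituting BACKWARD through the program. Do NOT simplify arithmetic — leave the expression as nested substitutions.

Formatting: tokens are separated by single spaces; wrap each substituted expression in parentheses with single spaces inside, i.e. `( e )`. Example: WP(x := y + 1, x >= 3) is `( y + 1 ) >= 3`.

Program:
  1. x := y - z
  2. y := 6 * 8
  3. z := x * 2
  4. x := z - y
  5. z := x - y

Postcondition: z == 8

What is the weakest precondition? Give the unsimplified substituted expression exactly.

Answer: ( ( ( ( y - z ) * 2 ) - ( 6 * 8 ) ) - ( 6 * 8 ) ) == 8

Derivation:
post: z == 8
stmt 5: z := x - y  -- replace 1 occurrence(s) of z with (x - y)
  => ( x - y ) == 8
stmt 4: x := z - y  -- replace 1 occurrence(s) of x with (z - y)
  => ( ( z - y ) - y ) == 8
stmt 3: z := x * 2  -- replace 1 occurrence(s) of z with (x * 2)
  => ( ( ( x * 2 ) - y ) - y ) == 8
stmt 2: y := 6 * 8  -- replace 2 occurrence(s) of y with (6 * 8)
  => ( ( ( x * 2 ) - ( 6 * 8 ) ) - ( 6 * 8 ) ) == 8
stmt 1: x := y - z  -- replace 1 occurrence(s) of x with (y - z)
  => ( ( ( ( y - z ) * 2 ) - ( 6 * 8 ) ) - ( 6 * 8 ) ) == 8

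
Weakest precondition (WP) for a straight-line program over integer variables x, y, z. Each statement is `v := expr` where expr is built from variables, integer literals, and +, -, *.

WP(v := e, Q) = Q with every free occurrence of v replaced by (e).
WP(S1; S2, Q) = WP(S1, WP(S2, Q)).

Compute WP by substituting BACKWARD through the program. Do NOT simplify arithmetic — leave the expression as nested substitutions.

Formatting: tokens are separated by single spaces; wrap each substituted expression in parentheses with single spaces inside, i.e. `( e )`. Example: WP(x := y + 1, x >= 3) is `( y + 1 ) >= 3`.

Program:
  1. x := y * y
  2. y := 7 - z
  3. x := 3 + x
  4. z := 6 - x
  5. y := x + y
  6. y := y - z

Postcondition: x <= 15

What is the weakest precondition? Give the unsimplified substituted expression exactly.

Answer: ( 3 + ( y * y ) ) <= 15

Derivation:
post: x <= 15
stmt 6: y := y - z  -- replace 0 occurrence(s) of y with (y - z)
  => x <= 15
stmt 5: y := x + y  -- replace 0 occurrence(s) of y with (x + y)
  => x <= 15
stmt 4: z := 6 - x  -- replace 0 occurrence(s) of z with (6 - x)
  => x <= 15
stmt 3: x := 3 + x  -- replace 1 occurrence(s) of x with (3 + x)
  => ( 3 + x ) <= 15
stmt 2: y := 7 - z  -- replace 0 occurrence(s) of y with (7 - z)
  => ( 3 + x ) <= 15
stmt 1: x := y * y  -- replace 1 occurrence(s) of x with (y * y)
  => ( 3 + ( y * y ) ) <= 15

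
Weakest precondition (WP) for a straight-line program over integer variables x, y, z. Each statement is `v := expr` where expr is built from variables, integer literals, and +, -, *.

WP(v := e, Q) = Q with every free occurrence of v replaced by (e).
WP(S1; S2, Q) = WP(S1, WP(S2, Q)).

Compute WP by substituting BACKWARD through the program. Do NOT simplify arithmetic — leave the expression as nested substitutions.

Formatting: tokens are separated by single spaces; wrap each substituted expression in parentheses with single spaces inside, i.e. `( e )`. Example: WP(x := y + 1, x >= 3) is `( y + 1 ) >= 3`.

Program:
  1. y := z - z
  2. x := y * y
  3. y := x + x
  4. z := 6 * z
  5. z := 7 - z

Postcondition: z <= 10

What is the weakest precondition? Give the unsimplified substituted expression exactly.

post: z <= 10
stmt 5: z := 7 - z  -- replace 1 occurrence(s) of z with (7 - z)
  => ( 7 - z ) <= 10
stmt 4: z := 6 * z  -- replace 1 occurrence(s) of z with (6 * z)
  => ( 7 - ( 6 * z ) ) <= 10
stmt 3: y := x + x  -- replace 0 occurrence(s) of y with (x + x)
  => ( 7 - ( 6 * z ) ) <= 10
stmt 2: x := y * y  -- replace 0 occurrence(s) of x with (y * y)
  => ( 7 - ( 6 * z ) ) <= 10
stmt 1: y := z - z  -- replace 0 occurrence(s) of y with (z - z)
  => ( 7 - ( 6 * z ) ) <= 10

Answer: ( 7 - ( 6 * z ) ) <= 10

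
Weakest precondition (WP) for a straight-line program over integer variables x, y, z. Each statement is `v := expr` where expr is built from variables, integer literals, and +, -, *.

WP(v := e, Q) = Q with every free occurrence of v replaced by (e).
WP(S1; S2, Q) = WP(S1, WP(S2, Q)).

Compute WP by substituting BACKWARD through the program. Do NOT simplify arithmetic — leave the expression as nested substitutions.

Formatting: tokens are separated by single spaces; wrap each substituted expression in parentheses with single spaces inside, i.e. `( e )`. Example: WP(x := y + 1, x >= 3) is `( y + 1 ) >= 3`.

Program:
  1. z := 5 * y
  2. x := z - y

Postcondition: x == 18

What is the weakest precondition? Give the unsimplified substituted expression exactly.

Answer: ( ( 5 * y ) - y ) == 18

Derivation:
post: x == 18
stmt 2: x := z - y  -- replace 1 occurrence(s) of x with (z - y)
  => ( z - y ) == 18
stmt 1: z := 5 * y  -- replace 1 occurrence(s) of z with (5 * y)
  => ( ( 5 * y ) - y ) == 18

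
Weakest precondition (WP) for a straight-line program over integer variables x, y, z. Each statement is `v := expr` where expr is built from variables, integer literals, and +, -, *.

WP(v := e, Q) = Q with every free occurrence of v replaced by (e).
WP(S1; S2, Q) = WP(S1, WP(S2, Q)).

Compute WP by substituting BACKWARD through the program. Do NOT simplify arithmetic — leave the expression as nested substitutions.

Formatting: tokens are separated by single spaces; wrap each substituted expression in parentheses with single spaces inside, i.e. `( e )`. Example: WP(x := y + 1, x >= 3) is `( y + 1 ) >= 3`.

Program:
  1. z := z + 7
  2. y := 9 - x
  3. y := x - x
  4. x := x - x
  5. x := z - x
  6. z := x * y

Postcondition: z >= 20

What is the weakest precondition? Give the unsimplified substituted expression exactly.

Answer: ( ( ( z + 7 ) - ( x - x ) ) * ( x - x ) ) >= 20

Derivation:
post: z >= 20
stmt 6: z := x * y  -- replace 1 occurrence(s) of z with (x * y)
  => ( x * y ) >= 20
stmt 5: x := z - x  -- replace 1 occurrence(s) of x with (z - x)
  => ( ( z - x ) * y ) >= 20
stmt 4: x := x - x  -- replace 1 occurrence(s) of x with (x - x)
  => ( ( z - ( x - x ) ) * y ) >= 20
stmt 3: y := x - x  -- replace 1 occurrence(s) of y with (x - x)
  => ( ( z - ( x - x ) ) * ( x - x ) ) >= 20
stmt 2: y := 9 - x  -- replace 0 occurrence(s) of y with (9 - x)
  => ( ( z - ( x - x ) ) * ( x - x ) ) >= 20
stmt 1: z := z + 7  -- replace 1 occurrence(s) of z with (z + 7)
  => ( ( ( z + 7 ) - ( x - x ) ) * ( x - x ) ) >= 20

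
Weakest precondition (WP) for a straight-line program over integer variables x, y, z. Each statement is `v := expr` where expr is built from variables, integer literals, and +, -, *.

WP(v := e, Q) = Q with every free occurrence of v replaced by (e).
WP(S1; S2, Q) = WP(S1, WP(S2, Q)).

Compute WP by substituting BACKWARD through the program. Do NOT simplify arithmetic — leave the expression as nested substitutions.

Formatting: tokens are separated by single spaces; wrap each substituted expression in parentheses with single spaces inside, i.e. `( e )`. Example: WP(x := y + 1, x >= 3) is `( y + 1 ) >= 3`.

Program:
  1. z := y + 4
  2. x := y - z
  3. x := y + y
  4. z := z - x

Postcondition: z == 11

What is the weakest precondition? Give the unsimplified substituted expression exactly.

post: z == 11
stmt 4: z := z - x  -- replace 1 occurrence(s) of z with (z - x)
  => ( z - x ) == 11
stmt 3: x := y + y  -- replace 1 occurrence(s) of x with (y + y)
  => ( z - ( y + y ) ) == 11
stmt 2: x := y - z  -- replace 0 occurrence(s) of x with (y - z)
  => ( z - ( y + y ) ) == 11
stmt 1: z := y + 4  -- replace 1 occurrence(s) of z with (y + 4)
  => ( ( y + 4 ) - ( y + y ) ) == 11

Answer: ( ( y + 4 ) - ( y + y ) ) == 11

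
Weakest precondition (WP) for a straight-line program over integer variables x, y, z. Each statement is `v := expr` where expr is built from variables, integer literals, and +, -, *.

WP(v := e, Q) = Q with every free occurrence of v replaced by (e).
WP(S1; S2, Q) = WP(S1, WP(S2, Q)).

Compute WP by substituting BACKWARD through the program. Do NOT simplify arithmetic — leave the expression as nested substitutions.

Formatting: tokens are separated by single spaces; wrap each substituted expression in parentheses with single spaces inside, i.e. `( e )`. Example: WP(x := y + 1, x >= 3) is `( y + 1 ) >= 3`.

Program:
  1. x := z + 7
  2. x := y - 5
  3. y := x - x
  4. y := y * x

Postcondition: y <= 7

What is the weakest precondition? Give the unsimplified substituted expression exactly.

Answer: ( ( ( y - 5 ) - ( y - 5 ) ) * ( y - 5 ) ) <= 7

Derivation:
post: y <= 7
stmt 4: y := y * x  -- replace 1 occurrence(s) of y with (y * x)
  => ( y * x ) <= 7
stmt 3: y := x - x  -- replace 1 occurrence(s) of y with (x - x)
  => ( ( x - x ) * x ) <= 7
stmt 2: x := y - 5  -- replace 3 occurrence(s) of x with (y - 5)
  => ( ( ( y - 5 ) - ( y - 5 ) ) * ( y - 5 ) ) <= 7
stmt 1: x := z + 7  -- replace 0 occurrence(s) of x with (z + 7)
  => ( ( ( y - 5 ) - ( y - 5 ) ) * ( y - 5 ) ) <= 7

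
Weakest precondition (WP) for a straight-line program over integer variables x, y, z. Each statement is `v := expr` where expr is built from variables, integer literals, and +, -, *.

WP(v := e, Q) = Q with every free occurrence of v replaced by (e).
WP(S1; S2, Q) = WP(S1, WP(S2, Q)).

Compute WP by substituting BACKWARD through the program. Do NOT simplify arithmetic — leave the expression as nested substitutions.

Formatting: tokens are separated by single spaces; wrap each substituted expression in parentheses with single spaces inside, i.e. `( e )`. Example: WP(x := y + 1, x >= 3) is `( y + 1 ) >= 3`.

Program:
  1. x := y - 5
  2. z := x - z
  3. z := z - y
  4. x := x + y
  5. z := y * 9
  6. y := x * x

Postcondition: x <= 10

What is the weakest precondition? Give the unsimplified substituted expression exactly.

Answer: ( ( y - 5 ) + y ) <= 10

Derivation:
post: x <= 10
stmt 6: y := x * x  -- replace 0 occurrence(s) of y with (x * x)
  => x <= 10
stmt 5: z := y * 9  -- replace 0 occurrence(s) of z with (y * 9)
  => x <= 10
stmt 4: x := x + y  -- replace 1 occurrence(s) of x with (x + y)
  => ( x + y ) <= 10
stmt 3: z := z - y  -- replace 0 occurrence(s) of z with (z - y)
  => ( x + y ) <= 10
stmt 2: z := x - z  -- replace 0 occurrence(s) of z with (x - z)
  => ( x + y ) <= 10
stmt 1: x := y - 5  -- replace 1 occurrence(s) of x with (y - 5)
  => ( ( y - 5 ) + y ) <= 10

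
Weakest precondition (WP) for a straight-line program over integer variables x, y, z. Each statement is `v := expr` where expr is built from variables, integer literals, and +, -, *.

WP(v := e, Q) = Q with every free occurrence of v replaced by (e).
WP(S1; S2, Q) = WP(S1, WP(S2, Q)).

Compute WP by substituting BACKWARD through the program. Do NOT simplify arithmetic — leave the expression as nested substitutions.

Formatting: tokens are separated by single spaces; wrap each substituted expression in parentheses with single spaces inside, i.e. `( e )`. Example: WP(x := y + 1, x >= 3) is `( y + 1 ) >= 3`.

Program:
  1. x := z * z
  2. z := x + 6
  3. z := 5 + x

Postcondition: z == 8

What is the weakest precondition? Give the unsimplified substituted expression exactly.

Answer: ( 5 + ( z * z ) ) == 8

Derivation:
post: z == 8
stmt 3: z := 5 + x  -- replace 1 occurrence(s) of z with (5 + x)
  => ( 5 + x ) == 8
stmt 2: z := x + 6  -- replace 0 occurrence(s) of z with (x + 6)
  => ( 5 + x ) == 8
stmt 1: x := z * z  -- replace 1 occurrence(s) of x with (z * z)
  => ( 5 + ( z * z ) ) == 8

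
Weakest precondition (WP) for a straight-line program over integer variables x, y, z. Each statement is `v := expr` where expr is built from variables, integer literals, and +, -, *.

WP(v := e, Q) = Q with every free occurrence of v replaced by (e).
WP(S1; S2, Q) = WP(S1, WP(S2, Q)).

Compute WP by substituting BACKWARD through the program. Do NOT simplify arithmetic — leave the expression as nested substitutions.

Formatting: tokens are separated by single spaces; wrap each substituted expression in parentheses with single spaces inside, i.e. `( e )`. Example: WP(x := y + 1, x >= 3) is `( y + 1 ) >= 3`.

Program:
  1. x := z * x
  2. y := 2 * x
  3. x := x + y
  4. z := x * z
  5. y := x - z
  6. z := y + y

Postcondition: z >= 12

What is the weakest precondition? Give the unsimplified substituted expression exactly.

Answer: ( ( ( ( z * x ) + ( 2 * ( z * x ) ) ) - ( ( ( z * x ) + ( 2 * ( z * x ) ) ) * z ) ) + ( ( ( z * x ) + ( 2 * ( z * x ) ) ) - ( ( ( z * x ) + ( 2 * ( z * x ) ) ) * z ) ) ) >= 12

Derivation:
post: z >= 12
stmt 6: z := y + y  -- replace 1 occurrence(s) of z with (y + y)
  => ( y + y ) >= 12
stmt 5: y := x - z  -- replace 2 occurrence(s) of y with (x - z)
  => ( ( x - z ) + ( x - z ) ) >= 12
stmt 4: z := x * z  -- replace 2 occurrence(s) of z with (x * z)
  => ( ( x - ( x * z ) ) + ( x - ( x * z ) ) ) >= 12
stmt 3: x := x + y  -- replace 4 occurrence(s) of x with (x + y)
  => ( ( ( x + y ) - ( ( x + y ) * z ) ) + ( ( x + y ) - ( ( x + y ) * z ) ) ) >= 12
stmt 2: y := 2 * x  -- replace 4 occurrence(s) of y with (2 * x)
  => ( ( ( x + ( 2 * x ) ) - ( ( x + ( 2 * x ) ) * z ) ) + ( ( x + ( 2 * x ) ) - ( ( x + ( 2 * x ) ) * z ) ) ) >= 12
stmt 1: x := z * x  -- replace 8 occurrence(s) of x with (z * x)
  => ( ( ( ( z * x ) + ( 2 * ( z * x ) ) ) - ( ( ( z * x ) + ( 2 * ( z * x ) ) ) * z ) ) + ( ( ( z * x ) + ( 2 * ( z * x ) ) ) - ( ( ( z * x ) + ( 2 * ( z * x ) ) ) * z ) ) ) >= 12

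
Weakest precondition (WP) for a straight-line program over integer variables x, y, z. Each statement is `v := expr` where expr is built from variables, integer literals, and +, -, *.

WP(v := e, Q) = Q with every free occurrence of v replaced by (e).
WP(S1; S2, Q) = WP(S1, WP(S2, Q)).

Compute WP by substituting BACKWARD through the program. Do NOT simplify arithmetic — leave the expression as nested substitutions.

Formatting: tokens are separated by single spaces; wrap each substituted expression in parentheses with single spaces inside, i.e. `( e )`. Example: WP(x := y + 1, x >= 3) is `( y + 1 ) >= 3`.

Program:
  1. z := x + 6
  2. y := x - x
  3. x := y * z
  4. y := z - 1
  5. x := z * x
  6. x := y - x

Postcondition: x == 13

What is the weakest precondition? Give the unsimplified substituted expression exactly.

Answer: ( ( ( x + 6 ) - 1 ) - ( ( x + 6 ) * ( ( x - x ) * ( x + 6 ) ) ) ) == 13

Derivation:
post: x == 13
stmt 6: x := y - x  -- replace 1 occurrence(s) of x with (y - x)
  => ( y - x ) == 13
stmt 5: x := z * x  -- replace 1 occurrence(s) of x with (z * x)
  => ( y - ( z * x ) ) == 13
stmt 4: y := z - 1  -- replace 1 occurrence(s) of y with (z - 1)
  => ( ( z - 1 ) - ( z * x ) ) == 13
stmt 3: x := y * z  -- replace 1 occurrence(s) of x with (y * z)
  => ( ( z - 1 ) - ( z * ( y * z ) ) ) == 13
stmt 2: y := x - x  -- replace 1 occurrence(s) of y with (x - x)
  => ( ( z - 1 ) - ( z * ( ( x - x ) * z ) ) ) == 13
stmt 1: z := x + 6  -- replace 3 occurrence(s) of z with (x + 6)
  => ( ( ( x + 6 ) - 1 ) - ( ( x + 6 ) * ( ( x - x ) * ( x + 6 ) ) ) ) == 13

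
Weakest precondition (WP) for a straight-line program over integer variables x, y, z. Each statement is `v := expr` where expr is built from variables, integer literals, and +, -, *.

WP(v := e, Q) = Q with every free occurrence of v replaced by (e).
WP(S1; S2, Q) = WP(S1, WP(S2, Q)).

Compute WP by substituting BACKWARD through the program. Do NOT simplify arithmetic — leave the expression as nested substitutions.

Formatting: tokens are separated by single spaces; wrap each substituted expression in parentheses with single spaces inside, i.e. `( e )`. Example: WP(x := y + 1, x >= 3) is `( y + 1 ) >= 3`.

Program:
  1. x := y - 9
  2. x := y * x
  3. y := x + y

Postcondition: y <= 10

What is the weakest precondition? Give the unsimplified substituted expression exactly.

Answer: ( ( y * ( y - 9 ) ) + y ) <= 10

Derivation:
post: y <= 10
stmt 3: y := x + y  -- replace 1 occurrence(s) of y with (x + y)
  => ( x + y ) <= 10
stmt 2: x := y * x  -- replace 1 occurrence(s) of x with (y * x)
  => ( ( y * x ) + y ) <= 10
stmt 1: x := y - 9  -- replace 1 occurrence(s) of x with (y - 9)
  => ( ( y * ( y - 9 ) ) + y ) <= 10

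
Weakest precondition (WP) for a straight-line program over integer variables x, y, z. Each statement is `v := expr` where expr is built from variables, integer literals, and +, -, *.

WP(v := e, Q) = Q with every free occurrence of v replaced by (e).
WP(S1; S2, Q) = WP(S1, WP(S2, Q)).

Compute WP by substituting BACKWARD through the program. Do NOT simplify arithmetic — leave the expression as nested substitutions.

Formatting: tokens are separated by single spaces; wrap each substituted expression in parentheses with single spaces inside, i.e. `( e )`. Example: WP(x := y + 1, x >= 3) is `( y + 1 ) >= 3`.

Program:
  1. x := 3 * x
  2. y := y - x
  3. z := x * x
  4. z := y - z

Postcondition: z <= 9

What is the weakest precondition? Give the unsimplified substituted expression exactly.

post: z <= 9
stmt 4: z := y - z  -- replace 1 occurrence(s) of z with (y - z)
  => ( y - z ) <= 9
stmt 3: z := x * x  -- replace 1 occurrence(s) of z with (x * x)
  => ( y - ( x * x ) ) <= 9
stmt 2: y := y - x  -- replace 1 occurrence(s) of y with (y - x)
  => ( ( y - x ) - ( x * x ) ) <= 9
stmt 1: x := 3 * x  -- replace 3 occurrence(s) of x with (3 * x)
  => ( ( y - ( 3 * x ) ) - ( ( 3 * x ) * ( 3 * x ) ) ) <= 9

Answer: ( ( y - ( 3 * x ) ) - ( ( 3 * x ) * ( 3 * x ) ) ) <= 9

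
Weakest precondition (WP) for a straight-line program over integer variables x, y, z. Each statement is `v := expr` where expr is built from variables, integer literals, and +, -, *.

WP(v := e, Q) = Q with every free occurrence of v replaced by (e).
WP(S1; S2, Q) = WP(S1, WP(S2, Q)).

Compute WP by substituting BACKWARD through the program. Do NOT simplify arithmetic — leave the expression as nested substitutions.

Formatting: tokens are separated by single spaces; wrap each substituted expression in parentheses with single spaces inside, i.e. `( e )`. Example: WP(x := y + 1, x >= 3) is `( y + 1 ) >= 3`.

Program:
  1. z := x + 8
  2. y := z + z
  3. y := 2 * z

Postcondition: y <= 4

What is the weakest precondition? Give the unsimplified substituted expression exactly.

post: y <= 4
stmt 3: y := 2 * z  -- replace 1 occurrence(s) of y with (2 * z)
  => ( 2 * z ) <= 4
stmt 2: y := z + z  -- replace 0 occurrence(s) of y with (z + z)
  => ( 2 * z ) <= 4
stmt 1: z := x + 8  -- replace 1 occurrence(s) of z with (x + 8)
  => ( 2 * ( x + 8 ) ) <= 4

Answer: ( 2 * ( x + 8 ) ) <= 4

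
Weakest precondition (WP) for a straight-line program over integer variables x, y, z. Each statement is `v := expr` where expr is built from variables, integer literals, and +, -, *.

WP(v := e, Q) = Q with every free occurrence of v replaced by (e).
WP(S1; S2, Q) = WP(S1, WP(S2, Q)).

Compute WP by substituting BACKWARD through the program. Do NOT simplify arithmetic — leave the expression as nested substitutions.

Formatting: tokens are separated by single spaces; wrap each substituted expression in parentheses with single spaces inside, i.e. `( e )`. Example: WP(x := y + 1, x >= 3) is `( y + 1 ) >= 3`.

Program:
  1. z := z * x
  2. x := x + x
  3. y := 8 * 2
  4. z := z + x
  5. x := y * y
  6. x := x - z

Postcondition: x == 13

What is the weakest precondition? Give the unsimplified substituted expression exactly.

Answer: ( ( ( 8 * 2 ) * ( 8 * 2 ) ) - ( ( z * x ) + ( x + x ) ) ) == 13

Derivation:
post: x == 13
stmt 6: x := x - z  -- replace 1 occurrence(s) of x with (x - z)
  => ( x - z ) == 13
stmt 5: x := y * y  -- replace 1 occurrence(s) of x with (y * y)
  => ( ( y * y ) - z ) == 13
stmt 4: z := z + x  -- replace 1 occurrence(s) of z with (z + x)
  => ( ( y * y ) - ( z + x ) ) == 13
stmt 3: y := 8 * 2  -- replace 2 occurrence(s) of y with (8 * 2)
  => ( ( ( 8 * 2 ) * ( 8 * 2 ) ) - ( z + x ) ) == 13
stmt 2: x := x + x  -- replace 1 occurrence(s) of x with (x + x)
  => ( ( ( 8 * 2 ) * ( 8 * 2 ) ) - ( z + ( x + x ) ) ) == 13
stmt 1: z := z * x  -- replace 1 occurrence(s) of z with (z * x)
  => ( ( ( 8 * 2 ) * ( 8 * 2 ) ) - ( ( z * x ) + ( x + x ) ) ) == 13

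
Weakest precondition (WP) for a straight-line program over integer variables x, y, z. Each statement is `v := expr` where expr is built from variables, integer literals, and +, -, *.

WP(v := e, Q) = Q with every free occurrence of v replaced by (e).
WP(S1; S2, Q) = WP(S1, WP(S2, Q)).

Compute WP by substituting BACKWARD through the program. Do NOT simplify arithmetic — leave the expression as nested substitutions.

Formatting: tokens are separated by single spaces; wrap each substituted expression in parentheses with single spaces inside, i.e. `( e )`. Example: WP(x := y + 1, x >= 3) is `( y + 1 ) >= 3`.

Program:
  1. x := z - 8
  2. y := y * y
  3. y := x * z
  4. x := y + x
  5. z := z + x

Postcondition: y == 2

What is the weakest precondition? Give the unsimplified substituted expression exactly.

Answer: ( ( z - 8 ) * z ) == 2

Derivation:
post: y == 2
stmt 5: z := z + x  -- replace 0 occurrence(s) of z with (z + x)
  => y == 2
stmt 4: x := y + x  -- replace 0 occurrence(s) of x with (y + x)
  => y == 2
stmt 3: y := x * z  -- replace 1 occurrence(s) of y with (x * z)
  => ( x * z ) == 2
stmt 2: y := y * y  -- replace 0 occurrence(s) of y with (y * y)
  => ( x * z ) == 2
stmt 1: x := z - 8  -- replace 1 occurrence(s) of x with (z - 8)
  => ( ( z - 8 ) * z ) == 2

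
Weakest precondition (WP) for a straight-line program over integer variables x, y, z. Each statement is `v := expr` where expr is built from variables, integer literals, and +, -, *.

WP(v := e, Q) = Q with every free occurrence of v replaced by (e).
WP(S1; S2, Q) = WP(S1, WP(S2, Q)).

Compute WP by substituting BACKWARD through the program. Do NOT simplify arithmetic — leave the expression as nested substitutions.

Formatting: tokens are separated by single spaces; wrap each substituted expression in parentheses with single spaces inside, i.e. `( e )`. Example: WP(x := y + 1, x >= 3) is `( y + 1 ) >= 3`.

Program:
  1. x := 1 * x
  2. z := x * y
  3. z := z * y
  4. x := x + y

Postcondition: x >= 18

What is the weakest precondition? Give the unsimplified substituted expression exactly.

post: x >= 18
stmt 4: x := x + y  -- replace 1 occurrence(s) of x with (x + y)
  => ( x + y ) >= 18
stmt 3: z := z * y  -- replace 0 occurrence(s) of z with (z * y)
  => ( x + y ) >= 18
stmt 2: z := x * y  -- replace 0 occurrence(s) of z with (x * y)
  => ( x + y ) >= 18
stmt 1: x := 1 * x  -- replace 1 occurrence(s) of x with (1 * x)
  => ( ( 1 * x ) + y ) >= 18

Answer: ( ( 1 * x ) + y ) >= 18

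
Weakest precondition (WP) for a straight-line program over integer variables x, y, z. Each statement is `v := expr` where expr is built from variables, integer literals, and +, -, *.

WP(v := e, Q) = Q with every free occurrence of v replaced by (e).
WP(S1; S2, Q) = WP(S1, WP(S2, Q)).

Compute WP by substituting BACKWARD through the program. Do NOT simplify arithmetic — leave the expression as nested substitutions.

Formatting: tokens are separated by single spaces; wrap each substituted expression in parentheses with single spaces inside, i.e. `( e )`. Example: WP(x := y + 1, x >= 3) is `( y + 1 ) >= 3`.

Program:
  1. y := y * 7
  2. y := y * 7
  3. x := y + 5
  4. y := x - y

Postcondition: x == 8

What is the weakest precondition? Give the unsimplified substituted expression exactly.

Answer: ( ( ( y * 7 ) * 7 ) + 5 ) == 8

Derivation:
post: x == 8
stmt 4: y := x - y  -- replace 0 occurrence(s) of y with (x - y)
  => x == 8
stmt 3: x := y + 5  -- replace 1 occurrence(s) of x with (y + 5)
  => ( y + 5 ) == 8
stmt 2: y := y * 7  -- replace 1 occurrence(s) of y with (y * 7)
  => ( ( y * 7 ) + 5 ) == 8
stmt 1: y := y * 7  -- replace 1 occurrence(s) of y with (y * 7)
  => ( ( ( y * 7 ) * 7 ) + 5 ) == 8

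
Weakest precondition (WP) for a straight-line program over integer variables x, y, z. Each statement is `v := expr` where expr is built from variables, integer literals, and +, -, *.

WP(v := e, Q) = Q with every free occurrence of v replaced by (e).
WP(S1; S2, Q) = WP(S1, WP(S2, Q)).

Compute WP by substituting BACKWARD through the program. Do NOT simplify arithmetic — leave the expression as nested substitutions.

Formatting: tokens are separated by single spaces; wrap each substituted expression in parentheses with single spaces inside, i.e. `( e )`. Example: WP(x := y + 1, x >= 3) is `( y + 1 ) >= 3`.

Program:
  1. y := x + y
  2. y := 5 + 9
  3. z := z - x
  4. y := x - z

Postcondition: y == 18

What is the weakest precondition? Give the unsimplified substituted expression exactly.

post: y == 18
stmt 4: y := x - z  -- replace 1 occurrence(s) of y with (x - z)
  => ( x - z ) == 18
stmt 3: z := z - x  -- replace 1 occurrence(s) of z with (z - x)
  => ( x - ( z - x ) ) == 18
stmt 2: y := 5 + 9  -- replace 0 occurrence(s) of y with (5 + 9)
  => ( x - ( z - x ) ) == 18
stmt 1: y := x + y  -- replace 0 occurrence(s) of y with (x + y)
  => ( x - ( z - x ) ) == 18

Answer: ( x - ( z - x ) ) == 18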